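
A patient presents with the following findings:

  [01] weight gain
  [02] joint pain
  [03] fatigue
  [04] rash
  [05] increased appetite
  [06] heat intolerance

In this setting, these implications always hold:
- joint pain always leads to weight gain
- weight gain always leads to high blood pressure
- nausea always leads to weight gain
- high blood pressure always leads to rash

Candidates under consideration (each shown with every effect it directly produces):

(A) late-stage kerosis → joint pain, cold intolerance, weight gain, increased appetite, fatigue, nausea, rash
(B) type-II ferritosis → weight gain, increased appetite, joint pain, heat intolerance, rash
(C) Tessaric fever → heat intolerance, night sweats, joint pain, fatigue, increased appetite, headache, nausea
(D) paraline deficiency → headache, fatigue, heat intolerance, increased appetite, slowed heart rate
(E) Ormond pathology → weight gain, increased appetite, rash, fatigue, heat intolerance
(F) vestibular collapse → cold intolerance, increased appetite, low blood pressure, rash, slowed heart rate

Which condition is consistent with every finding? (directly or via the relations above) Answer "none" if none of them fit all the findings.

C

Checking each candidate against the observations:
(A) late-stage kerosis — weight gain yes; joint pain yes; fatigue yes; rash yes; increased appetite yes; heat intolerance NO
(B) type-II ferritosis — does not account for fatigue
(C) Tessaric fever — accounts for every observation (weight gain through nausea → weight gain)
(D) paraline deficiency — does not account for weight gain, joint pain, rash
(E) Ormond pathology — does not account for joint pain
(F) vestibular collapse — weight gain NO; joint pain NO; fatigue NO; rash yes; increased appetite yes; heat intolerance NO
(C) is the only candidate with no mismatches.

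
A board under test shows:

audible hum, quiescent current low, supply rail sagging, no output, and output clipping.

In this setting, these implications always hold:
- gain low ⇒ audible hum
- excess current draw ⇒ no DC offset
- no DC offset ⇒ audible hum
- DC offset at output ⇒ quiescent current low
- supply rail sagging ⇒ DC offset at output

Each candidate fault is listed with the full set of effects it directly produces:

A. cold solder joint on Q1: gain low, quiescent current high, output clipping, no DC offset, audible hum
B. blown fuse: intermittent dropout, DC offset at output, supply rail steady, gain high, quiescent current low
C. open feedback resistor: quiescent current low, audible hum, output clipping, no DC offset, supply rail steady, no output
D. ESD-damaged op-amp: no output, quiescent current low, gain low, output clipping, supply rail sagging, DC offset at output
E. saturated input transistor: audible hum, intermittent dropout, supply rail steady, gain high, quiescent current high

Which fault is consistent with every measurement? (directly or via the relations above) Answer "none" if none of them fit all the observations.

D

Checking each candidate against the observations:
(A) cold solder joint on Q1 — fails on quiescent current low, supply rail sagging, no output (predicts quiescent current high, not quiescent current low)
(B) blown fuse — fails on audible hum, supply rail sagging, no output, output clipping (predicts supply rail steady, not supply rail sagging)
(C) open feedback resistor — audible hum match; quiescent current low match; supply rail sagging miss; no output match; output clipping match
(D) ESD-damaged op-amp — audible hum match (via gain low → audible hum); quiescent current low match; supply rail sagging match; no output match; output clipping match
(E) saturated input transistor — audible hum match; quiescent current low miss; supply rail sagging miss; no output miss; output clipping miss
Only (D) is consistent with every observation.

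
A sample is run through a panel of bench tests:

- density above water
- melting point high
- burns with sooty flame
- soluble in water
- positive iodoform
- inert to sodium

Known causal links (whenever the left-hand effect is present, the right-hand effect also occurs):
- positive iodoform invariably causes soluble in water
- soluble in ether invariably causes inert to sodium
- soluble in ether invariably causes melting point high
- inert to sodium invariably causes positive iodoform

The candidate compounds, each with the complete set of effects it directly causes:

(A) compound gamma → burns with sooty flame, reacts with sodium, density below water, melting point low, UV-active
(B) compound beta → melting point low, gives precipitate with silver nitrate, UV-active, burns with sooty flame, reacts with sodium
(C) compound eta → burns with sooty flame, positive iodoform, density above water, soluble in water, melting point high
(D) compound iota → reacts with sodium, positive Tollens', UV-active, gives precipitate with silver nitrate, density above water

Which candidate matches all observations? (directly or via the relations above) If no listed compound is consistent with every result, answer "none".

Checking each candidate against the observations:
(A) compound gamma — density above water NO; melting point high NO; burns with sooty flame yes; soluble in water NO; positive iodoform NO; inert to sodium NO
(B) compound beta — fails on density above water, melting point high, soluble in water, positive iodoform, inert to sodium (predicts melting point low, not melting point high; predicts reacts with sodium, not inert to sodium)
(C) compound eta — density above water yes; melting point high yes; burns with sooty flame yes; soluble in water yes; positive iodoform yes; inert to sodium NO
(D) compound iota — density above water yes; melting point high NO; burns with sooty flame NO; soluble in water NO; positive iodoform NO; inert to sodium NO
None of the listed candidates fits everything.

none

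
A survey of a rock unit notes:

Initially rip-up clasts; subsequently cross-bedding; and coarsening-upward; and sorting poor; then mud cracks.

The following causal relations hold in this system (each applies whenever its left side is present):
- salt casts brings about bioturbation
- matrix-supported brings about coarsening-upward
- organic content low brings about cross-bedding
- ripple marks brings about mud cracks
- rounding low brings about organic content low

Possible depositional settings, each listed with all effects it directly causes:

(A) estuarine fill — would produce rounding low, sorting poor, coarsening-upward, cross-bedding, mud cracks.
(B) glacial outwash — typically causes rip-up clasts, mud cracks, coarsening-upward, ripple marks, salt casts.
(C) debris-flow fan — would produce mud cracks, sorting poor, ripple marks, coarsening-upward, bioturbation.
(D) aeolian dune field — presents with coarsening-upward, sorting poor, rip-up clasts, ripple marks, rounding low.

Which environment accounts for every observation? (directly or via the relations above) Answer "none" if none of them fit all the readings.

D

Testing each hypothesis:
(A) estuarine fill — does not account for rip-up clasts
(B) glacial outwash — does not account for cross-bedding, sorting poor
(C) debris-flow fan — rip-up clasts -; cross-bedding -; coarsening-upward +; sorting poor +; mud cracks +
(D) aeolian dune field — rip-up clasts +; cross-bedding + (via rounding low → organic content low → cross-bedding); coarsening-upward +; sorting poor +; mud cracks + (via ripple marks → mud cracks)
(D) is the only candidate with no mismatches.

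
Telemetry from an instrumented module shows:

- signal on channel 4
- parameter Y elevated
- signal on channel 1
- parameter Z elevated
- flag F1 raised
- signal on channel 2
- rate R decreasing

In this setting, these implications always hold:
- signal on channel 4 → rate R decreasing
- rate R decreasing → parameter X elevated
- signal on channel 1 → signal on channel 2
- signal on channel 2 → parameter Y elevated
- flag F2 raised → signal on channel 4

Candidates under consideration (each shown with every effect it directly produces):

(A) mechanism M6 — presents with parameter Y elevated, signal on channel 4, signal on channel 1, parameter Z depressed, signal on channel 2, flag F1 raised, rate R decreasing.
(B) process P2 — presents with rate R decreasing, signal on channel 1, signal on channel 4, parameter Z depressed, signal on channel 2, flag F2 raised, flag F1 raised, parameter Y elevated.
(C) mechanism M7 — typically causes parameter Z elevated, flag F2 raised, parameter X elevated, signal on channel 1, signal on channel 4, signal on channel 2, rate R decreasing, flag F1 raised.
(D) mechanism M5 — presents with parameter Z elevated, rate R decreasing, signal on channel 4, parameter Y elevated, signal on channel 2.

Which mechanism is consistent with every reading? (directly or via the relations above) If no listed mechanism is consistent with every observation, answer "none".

Testing each hypothesis:
(A) mechanism M6 — signal on channel 4 yes; parameter Y elevated yes; signal on channel 1 yes; parameter Z elevated NO; flag F1 raised yes; signal on channel 2 yes; rate R decreasing yes
(B) process P2 — fails on parameter Z elevated (predicts parameter Z depressed, not parameter Z elevated)
(C) mechanism M7 — signal on channel 4 yes; parameter Y elevated yes (via signal on channel 2 → parameter Y elevated); signal on channel 1 yes; parameter Z elevated yes; flag F1 raised yes; signal on channel 2 yes; rate R decreasing yes
(D) mechanism M5 — does not account for signal on channel 1, flag F1 raised
(C) alone accounts for all the evidence.

C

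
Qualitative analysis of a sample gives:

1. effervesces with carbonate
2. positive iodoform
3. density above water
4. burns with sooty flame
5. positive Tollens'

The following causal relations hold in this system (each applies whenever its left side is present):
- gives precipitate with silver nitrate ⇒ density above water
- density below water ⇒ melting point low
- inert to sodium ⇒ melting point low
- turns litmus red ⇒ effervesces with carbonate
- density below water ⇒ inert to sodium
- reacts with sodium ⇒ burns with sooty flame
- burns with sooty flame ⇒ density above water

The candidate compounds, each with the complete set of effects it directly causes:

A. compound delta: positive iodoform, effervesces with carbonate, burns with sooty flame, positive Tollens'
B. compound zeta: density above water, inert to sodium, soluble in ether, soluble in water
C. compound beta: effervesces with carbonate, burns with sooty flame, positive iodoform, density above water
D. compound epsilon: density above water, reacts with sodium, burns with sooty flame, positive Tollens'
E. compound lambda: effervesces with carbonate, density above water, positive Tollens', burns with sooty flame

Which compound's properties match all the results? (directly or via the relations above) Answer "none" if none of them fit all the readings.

A

For each candidate, compare predicted effects to what was observed:
(A) compound delta — accounts for every observation (density above water through burns with sooty flame → density above water)
(B) compound zeta — effervesces with carbonate miss; positive iodoform miss; density above water match; burns with sooty flame miss; positive Tollens' miss
(C) compound beta — effervesces with carbonate match; positive iodoform match; density above water match; burns with sooty flame match; positive Tollens' miss
(D) compound epsilon — does not account for effervesces with carbonate, positive iodoform
(E) compound lambda — effervesces with carbonate match; positive iodoform miss; density above water match; burns with sooty flame match; positive Tollens' match
Only (A) is consistent with every observation.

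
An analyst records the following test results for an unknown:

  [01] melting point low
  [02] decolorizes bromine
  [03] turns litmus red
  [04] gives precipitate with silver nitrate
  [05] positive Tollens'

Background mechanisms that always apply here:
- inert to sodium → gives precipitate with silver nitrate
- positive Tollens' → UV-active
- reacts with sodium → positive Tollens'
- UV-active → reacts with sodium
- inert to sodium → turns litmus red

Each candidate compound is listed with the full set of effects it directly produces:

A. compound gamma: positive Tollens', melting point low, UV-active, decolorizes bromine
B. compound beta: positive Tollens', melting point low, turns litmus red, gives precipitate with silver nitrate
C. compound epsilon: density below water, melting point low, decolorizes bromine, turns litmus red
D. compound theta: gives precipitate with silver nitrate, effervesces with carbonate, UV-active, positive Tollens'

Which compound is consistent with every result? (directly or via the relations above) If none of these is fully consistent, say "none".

none

Checking each candidate against the observations:
(A) compound gamma — melting point low +; decolorizes bromine +; turns litmus red -; gives precipitate with silver nitrate -; positive Tollens' +
(B) compound beta — does not account for decolorizes bromine
(C) compound epsilon — melting point low +; decolorizes bromine +; turns litmus red +; gives precipitate with silver nitrate -; positive Tollens' -
(D) compound theta — does not account for melting point low, decolorizes bromine, turns litmus red
None of the listed candidates fits everything.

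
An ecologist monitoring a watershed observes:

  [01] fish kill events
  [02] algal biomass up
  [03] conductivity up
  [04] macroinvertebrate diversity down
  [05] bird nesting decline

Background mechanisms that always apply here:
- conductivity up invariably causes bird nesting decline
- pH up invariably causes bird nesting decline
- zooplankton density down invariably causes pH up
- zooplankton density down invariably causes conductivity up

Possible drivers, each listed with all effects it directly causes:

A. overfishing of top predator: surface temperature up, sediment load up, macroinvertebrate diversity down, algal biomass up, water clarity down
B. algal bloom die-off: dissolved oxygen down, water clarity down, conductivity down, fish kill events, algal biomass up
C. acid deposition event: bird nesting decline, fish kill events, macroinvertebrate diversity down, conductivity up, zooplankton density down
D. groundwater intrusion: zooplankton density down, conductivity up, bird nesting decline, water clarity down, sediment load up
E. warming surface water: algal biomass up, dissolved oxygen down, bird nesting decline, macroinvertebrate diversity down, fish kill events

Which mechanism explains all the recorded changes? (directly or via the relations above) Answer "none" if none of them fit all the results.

For each candidate, compare predicted effects to what was observed:
(A) overfishing of top predator — fish kill events ✗; algal biomass up ✓; conductivity up ✗; macroinvertebrate diversity down ✓; bird nesting decline ✗
(B) algal bloom die-off — fails on conductivity up, macroinvertebrate diversity down, bird nesting decline (predicts conductivity down, not conductivity up)
(C) acid deposition event — fish kill events ✓; algal biomass up ✗; conductivity up ✓; macroinvertebrate diversity down ✓; bird nesting decline ✓
(D) groundwater intrusion — does not account for fish kill events, algal biomass up, macroinvertebrate diversity down
(E) warming surface water — does not account for conductivity up
Every candidate fails on at least one observation.

none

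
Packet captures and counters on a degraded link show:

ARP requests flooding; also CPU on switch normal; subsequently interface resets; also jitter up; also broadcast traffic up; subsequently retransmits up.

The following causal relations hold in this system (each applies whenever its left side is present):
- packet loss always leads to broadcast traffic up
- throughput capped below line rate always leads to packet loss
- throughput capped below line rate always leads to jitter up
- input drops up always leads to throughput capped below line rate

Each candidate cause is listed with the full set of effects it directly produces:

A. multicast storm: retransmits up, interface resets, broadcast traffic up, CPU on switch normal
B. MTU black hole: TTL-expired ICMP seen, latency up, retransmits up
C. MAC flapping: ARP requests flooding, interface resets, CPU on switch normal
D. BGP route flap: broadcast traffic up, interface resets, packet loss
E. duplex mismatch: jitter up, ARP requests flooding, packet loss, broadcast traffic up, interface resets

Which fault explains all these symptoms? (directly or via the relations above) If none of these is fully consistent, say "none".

Checking each candidate against the observations:
(A) multicast storm — ARP requests flooding -; CPU on switch normal +; interface resets +; jitter up -; broadcast traffic up +; retransmits up +
(B) MTU black hole — ARP requests flooding -; CPU on switch normal -; interface resets -; jitter up -; broadcast traffic up -; retransmits up +
(C) MAC flapping — ARP requests flooding +; CPU on switch normal +; interface resets +; jitter up -; broadcast traffic up -; retransmits up -
(D) BGP route flap — does not account for ARP requests flooding, CPU on switch normal, jitter up, retransmits up
(E) duplex mismatch — does not account for CPU on switch normal, retransmits up
Every candidate fails on at least one observation.

none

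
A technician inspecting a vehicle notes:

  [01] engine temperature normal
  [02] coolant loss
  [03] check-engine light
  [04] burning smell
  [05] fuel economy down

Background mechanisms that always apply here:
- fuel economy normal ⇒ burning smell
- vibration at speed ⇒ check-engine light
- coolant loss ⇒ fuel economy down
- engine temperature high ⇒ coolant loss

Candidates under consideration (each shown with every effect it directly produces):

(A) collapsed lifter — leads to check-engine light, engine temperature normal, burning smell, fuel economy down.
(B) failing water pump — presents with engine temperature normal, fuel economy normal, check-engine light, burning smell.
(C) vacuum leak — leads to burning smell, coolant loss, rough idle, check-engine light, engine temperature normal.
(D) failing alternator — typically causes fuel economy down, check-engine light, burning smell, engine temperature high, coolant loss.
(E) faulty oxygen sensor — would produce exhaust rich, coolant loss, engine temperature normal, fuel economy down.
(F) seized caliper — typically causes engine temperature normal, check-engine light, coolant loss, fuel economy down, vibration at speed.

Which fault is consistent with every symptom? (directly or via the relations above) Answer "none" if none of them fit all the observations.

C

Testing each hypothesis:
(A) collapsed lifter — engine temperature normal ✓; coolant loss ✗; check-engine light ✓; burning smell ✓; fuel economy down ✓
(B) failing water pump — fails on coolant loss, fuel economy down (predicts fuel economy normal, not fuel economy down)
(C) vacuum leak — engine temperature normal ✓; coolant loss ✓; check-engine light ✓; burning smell ✓; fuel economy down ✓ (by coolant loss → fuel economy down)
(D) failing alternator — engine temperature normal ✗; coolant loss ✓; check-engine light ✓; burning smell ✓; fuel economy down ✓
(E) faulty oxygen sensor — does not account for check-engine light, burning smell
(F) seized caliper — engine temperature normal ✓; coolant loss ✓; check-engine light ✓; burning smell ✗; fuel economy down ✓
Only (C) is consistent with every observation.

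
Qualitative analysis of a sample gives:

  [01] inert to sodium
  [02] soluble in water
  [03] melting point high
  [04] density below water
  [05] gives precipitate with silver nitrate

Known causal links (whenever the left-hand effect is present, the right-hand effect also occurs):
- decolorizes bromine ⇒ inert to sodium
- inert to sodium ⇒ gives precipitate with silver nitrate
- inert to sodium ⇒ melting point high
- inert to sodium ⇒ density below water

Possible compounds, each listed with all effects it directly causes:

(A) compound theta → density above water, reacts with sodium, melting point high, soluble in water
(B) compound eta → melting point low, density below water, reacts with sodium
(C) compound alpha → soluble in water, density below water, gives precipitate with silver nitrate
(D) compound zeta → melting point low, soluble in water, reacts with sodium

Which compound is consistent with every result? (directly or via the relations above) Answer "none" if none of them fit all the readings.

For each candidate, compare predicted effects to what was observed:
(A) compound theta — fails on inert to sodium, density below water, gives precipitate with silver nitrate (predicts reacts with sodium, not inert to sodium; predicts density above water, not density below water)
(B) compound eta — inert to sodium -; soluble in water -; melting point high -; density below water +; gives precipitate with silver nitrate -
(C) compound alpha — does not account for inert to sodium, melting point high
(D) compound zeta — fails on inert to sodium, melting point high, density below water, gives precipitate with silver nitrate (predicts reacts with sodium, not inert to sodium; predicts melting point low, not melting point high)
Every candidate fails on at least one observation.

none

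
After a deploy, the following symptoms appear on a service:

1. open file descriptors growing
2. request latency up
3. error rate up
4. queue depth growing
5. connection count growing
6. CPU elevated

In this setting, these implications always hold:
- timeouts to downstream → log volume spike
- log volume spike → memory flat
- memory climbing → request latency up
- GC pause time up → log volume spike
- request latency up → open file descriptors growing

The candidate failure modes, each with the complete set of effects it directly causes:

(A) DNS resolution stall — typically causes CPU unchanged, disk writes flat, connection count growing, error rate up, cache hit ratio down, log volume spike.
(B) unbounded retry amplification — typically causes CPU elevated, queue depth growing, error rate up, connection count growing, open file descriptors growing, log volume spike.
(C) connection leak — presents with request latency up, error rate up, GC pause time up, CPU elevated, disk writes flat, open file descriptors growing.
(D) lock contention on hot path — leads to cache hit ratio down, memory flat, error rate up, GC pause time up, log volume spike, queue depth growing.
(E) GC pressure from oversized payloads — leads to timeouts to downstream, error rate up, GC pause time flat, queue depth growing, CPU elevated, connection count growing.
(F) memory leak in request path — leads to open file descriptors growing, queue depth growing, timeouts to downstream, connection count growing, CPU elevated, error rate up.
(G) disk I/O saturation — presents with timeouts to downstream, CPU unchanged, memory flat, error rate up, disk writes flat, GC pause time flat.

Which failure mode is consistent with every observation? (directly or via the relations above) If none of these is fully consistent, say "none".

Per-candidate check:
(A) DNS resolution stall — open file descriptors growing ✗; request latency up ✗; error rate up ✓; queue depth growing ✗; connection count growing ✓; CPU elevated ✗
(B) unbounded retry amplification — open file descriptors growing ✓; request latency up ✗; error rate up ✓; queue depth growing ✓; connection count growing ✓; CPU elevated ✓
(C) connection leak — does not account for queue depth growing, connection count growing
(D) lock contention on hot path — open file descriptors growing ✗; request latency up ✗; error rate up ✓; queue depth growing ✓; connection count growing ✗; CPU elevated ✗
(E) GC pressure from oversized payloads — open file descriptors growing ✗; request latency up ✗; error rate up ✓; queue depth growing ✓; connection count growing ✓; CPU elevated ✓
(F) memory leak in request path — open file descriptors growing ✓; request latency up ✗; error rate up ✓; queue depth growing ✓; connection count growing ✓; CPU elevated ✓
(G) disk I/O saturation — open file descriptors growing ✗; request latency up ✗; error rate up ✓; queue depth growing ✗; connection count growing ✗; CPU elevated ✗
No candidate is consistent with all observations.

none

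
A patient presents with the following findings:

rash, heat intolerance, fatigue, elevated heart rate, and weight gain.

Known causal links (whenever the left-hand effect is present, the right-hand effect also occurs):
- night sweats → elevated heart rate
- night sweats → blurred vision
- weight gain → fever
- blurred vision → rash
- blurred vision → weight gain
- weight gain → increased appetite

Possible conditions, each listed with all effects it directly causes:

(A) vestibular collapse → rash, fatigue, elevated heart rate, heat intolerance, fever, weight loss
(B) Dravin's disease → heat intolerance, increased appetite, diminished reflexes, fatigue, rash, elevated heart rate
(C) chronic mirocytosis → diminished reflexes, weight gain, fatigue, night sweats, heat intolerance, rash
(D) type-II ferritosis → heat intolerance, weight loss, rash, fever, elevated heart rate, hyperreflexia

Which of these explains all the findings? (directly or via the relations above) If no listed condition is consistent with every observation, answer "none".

For each candidate, compare predicted effects to what was observed:
(A) vestibular collapse — rash +; heat intolerance +; fatigue +; elevated heart rate +; weight gain -
(B) Dravin's disease — rash +; heat intolerance +; fatigue +; elevated heart rate +; weight gain -
(C) chronic mirocytosis — accounts for every observation (elevated heart rate by night sweats → elevated heart rate)
(D) type-II ferritosis — rash +; heat intolerance +; fatigue -; elevated heart rate +; weight gain -
(C) alone accounts for all the evidence.

C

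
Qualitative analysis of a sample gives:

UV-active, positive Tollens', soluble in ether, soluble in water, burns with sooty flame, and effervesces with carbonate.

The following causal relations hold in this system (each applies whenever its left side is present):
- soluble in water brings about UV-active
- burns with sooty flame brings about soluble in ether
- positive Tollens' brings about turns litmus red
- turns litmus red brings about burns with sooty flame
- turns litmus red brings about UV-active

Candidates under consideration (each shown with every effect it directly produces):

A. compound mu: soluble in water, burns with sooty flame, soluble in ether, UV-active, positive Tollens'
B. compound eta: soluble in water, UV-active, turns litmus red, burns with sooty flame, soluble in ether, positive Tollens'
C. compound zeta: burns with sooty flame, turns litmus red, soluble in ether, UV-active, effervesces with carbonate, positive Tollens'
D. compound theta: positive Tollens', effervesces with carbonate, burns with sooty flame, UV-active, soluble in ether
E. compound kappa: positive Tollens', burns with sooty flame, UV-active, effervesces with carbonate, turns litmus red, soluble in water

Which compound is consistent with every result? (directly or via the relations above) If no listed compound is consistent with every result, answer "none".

E

Checking each candidate against the observations:
(A) compound mu — does not account for effervesces with carbonate
(B) compound eta — UV-active match; positive Tollens' match; soluble in ether match; soluble in water match; burns with sooty flame match; effervesces with carbonate miss
(C) compound zeta — does not account for soluble in water
(D) compound theta — does not account for soluble in water
(E) compound kappa — UV-active match; positive Tollens' match; soluble in ether match (by burns with sooty flame → soluble in ether); soluble in water match; burns with sooty flame match; effervesces with carbonate match
Only (E) is consistent with every observation.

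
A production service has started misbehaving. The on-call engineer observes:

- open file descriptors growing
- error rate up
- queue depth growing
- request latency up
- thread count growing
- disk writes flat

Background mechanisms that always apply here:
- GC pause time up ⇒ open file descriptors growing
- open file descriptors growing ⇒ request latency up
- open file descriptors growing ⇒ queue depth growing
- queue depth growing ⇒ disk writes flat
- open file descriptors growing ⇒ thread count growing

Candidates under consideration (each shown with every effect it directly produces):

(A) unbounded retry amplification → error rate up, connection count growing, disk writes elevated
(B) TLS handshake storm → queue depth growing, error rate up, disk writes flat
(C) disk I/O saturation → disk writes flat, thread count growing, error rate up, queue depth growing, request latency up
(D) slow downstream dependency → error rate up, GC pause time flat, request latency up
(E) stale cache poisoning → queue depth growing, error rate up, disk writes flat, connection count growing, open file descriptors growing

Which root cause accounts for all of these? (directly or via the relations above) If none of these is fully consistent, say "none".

Testing each hypothesis:
(A) unbounded retry amplification — open file descriptors growing NO; error rate up yes; queue depth growing NO; request latency up NO; thread count growing NO; disk writes flat NO
(B) TLS handshake storm — open file descriptors growing NO; error rate up yes; queue depth growing yes; request latency up NO; thread count growing NO; disk writes flat yes
(C) disk I/O saturation — open file descriptors growing NO; error rate up yes; queue depth growing yes; request latency up yes; thread count growing yes; disk writes flat yes
(D) slow downstream dependency — open file descriptors growing NO; error rate up yes; queue depth growing NO; request latency up yes; thread count growing NO; disk writes flat NO
(E) stale cache poisoning — open file descriptors growing yes; error rate up yes; queue depth growing yes; request latency up yes (through open file descriptors growing → request latency up); thread count growing yes (through open file descriptors growing → thread count growing); disk writes flat yes
(E) alone accounts for all the evidence.

E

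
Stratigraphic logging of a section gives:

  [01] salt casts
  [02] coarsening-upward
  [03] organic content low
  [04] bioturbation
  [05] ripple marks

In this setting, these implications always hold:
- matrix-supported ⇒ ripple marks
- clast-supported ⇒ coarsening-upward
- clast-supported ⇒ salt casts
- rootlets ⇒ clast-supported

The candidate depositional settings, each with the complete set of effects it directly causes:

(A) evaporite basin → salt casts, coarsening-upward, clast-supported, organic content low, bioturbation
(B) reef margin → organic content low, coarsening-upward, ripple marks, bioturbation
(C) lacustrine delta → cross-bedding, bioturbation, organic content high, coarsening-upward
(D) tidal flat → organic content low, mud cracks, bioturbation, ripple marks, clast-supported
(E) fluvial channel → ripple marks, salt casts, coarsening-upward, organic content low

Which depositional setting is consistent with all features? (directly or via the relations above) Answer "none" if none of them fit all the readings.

Checking each candidate against the observations:
(A) evaporite basin — does not account for ripple marks
(B) reef margin — salt casts ✗; coarsening-upward ✓; organic content low ✓; bioturbation ✓; ripple marks ✓
(C) lacustrine delta — fails on salt casts, organic content low, ripple marks (predicts organic content high, not organic content low)
(D) tidal flat — accounts for every observation (salt casts through clast-supported → salt casts)
(E) fluvial channel — salt casts ✓; coarsening-upward ✓; organic content low ✓; bioturbation ✗; ripple marks ✓
(D) alone accounts for all the evidence.

D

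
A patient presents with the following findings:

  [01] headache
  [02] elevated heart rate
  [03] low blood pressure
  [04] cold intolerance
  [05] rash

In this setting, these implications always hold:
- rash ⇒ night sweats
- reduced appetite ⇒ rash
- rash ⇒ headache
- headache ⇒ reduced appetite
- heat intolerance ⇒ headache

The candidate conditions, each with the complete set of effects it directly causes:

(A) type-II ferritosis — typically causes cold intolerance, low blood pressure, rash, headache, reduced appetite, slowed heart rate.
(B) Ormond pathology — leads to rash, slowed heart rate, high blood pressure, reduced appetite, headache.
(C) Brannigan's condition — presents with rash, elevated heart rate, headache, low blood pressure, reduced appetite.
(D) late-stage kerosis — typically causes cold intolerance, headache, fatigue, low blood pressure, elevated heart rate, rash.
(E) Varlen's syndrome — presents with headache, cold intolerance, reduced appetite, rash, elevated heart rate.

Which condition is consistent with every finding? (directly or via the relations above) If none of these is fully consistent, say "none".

D

For each candidate, compare predicted effects to what was observed:
(A) type-II ferritosis — headache ✓; elevated heart rate ✗; low blood pressure ✓; cold intolerance ✓; rash ✓
(B) Ormond pathology — headache ✓; elevated heart rate ✗; low blood pressure ✗; cold intolerance ✗; rash ✓
(C) Brannigan's condition — does not account for cold intolerance
(D) late-stage kerosis — accounts for every observation
(E) Varlen's syndrome — does not account for low blood pressure
(D) is the only candidate with no mismatches.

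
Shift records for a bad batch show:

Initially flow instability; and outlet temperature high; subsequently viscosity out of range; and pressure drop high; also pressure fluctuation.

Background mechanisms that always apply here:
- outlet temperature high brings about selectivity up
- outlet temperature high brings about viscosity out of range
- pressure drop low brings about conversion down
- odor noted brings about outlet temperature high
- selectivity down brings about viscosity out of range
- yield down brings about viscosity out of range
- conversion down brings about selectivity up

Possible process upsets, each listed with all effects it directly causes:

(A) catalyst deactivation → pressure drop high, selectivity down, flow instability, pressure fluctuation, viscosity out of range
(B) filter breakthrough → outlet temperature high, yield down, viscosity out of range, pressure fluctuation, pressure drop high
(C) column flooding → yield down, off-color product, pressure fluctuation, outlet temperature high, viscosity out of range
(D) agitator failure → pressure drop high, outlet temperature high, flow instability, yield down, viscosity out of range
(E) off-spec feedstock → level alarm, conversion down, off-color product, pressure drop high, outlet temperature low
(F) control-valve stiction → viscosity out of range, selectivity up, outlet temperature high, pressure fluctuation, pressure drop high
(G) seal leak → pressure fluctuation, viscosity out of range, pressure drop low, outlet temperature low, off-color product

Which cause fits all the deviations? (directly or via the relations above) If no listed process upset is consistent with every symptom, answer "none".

none

Checking each candidate against the observations:
(A) catalyst deactivation — flow instability match; outlet temperature high miss; viscosity out of range match; pressure drop high match; pressure fluctuation match
(B) filter breakthrough — flow instability miss; outlet temperature high match; viscosity out of range match; pressure drop high match; pressure fluctuation match
(C) column flooding — flow instability miss; outlet temperature high match; viscosity out of range match; pressure drop high miss; pressure fluctuation match
(D) agitator failure — flow instability match; outlet temperature high match; viscosity out of range match; pressure drop high match; pressure fluctuation miss
(E) off-spec feedstock — flow instability miss; outlet temperature high miss; viscosity out of range miss; pressure drop high match; pressure fluctuation miss
(F) control-valve stiction — flow instability miss; outlet temperature high match; viscosity out of range match; pressure drop high match; pressure fluctuation match
(G) seal leak — fails on flow instability, outlet temperature high, pressure drop high (predicts outlet temperature low, not outlet temperature high; predicts pressure drop low, not pressure drop high)
No candidate is consistent with all observations.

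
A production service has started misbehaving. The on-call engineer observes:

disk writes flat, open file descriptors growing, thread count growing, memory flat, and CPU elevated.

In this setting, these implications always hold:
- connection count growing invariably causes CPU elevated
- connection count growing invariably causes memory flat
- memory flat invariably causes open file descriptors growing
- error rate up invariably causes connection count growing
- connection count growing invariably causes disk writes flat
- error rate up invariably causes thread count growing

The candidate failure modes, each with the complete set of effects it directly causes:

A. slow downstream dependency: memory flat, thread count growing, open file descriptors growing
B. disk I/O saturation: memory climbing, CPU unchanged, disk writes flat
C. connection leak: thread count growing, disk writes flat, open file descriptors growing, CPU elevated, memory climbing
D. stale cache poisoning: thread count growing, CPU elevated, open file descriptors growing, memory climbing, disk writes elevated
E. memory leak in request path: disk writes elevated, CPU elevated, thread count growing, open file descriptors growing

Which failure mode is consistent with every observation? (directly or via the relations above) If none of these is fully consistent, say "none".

Per-candidate check:
(A) slow downstream dependency — does not account for disk writes flat, CPU elevated
(B) disk I/O saturation — disk writes flat +; open file descriptors growing -; thread count growing -; memory flat -; CPU elevated -
(C) connection leak — disk writes flat +; open file descriptors growing +; thread count growing +; memory flat -; CPU elevated +
(D) stale cache poisoning — disk writes flat -; open file descriptors growing +; thread count growing +; memory flat -; CPU elevated +
(E) memory leak in request path — disk writes flat -; open file descriptors growing +; thread count growing +; memory flat -; CPU elevated +
No candidate is consistent with all observations.

none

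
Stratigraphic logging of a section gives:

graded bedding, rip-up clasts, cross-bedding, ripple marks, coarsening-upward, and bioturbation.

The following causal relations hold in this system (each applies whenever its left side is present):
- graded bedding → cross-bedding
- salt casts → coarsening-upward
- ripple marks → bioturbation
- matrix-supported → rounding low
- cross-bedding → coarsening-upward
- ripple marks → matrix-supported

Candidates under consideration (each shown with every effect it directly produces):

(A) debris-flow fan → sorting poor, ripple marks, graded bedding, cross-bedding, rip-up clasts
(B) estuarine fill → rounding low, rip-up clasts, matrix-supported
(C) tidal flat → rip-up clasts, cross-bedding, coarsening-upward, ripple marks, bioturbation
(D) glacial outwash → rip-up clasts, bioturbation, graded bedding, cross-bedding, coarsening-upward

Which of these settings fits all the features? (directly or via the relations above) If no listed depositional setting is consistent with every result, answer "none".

For each candidate, compare predicted effects to what was observed:
(A) debris-flow fan — graded bedding ✓; rip-up clasts ✓; cross-bedding ✓; ripple marks ✓; coarsening-upward ✓ (by cross-bedding → coarsening-upward); bioturbation ✓ (by ripple marks → bioturbation)
(B) estuarine fill — does not account for graded bedding, cross-bedding, ripple marks, coarsening-upward, bioturbation
(C) tidal flat — does not account for graded bedding
(D) glacial outwash — graded bedding ✓; rip-up clasts ✓; cross-bedding ✓; ripple marks ✗; coarsening-upward ✓; bioturbation ✓
Only (A) is consistent with every observation.

A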